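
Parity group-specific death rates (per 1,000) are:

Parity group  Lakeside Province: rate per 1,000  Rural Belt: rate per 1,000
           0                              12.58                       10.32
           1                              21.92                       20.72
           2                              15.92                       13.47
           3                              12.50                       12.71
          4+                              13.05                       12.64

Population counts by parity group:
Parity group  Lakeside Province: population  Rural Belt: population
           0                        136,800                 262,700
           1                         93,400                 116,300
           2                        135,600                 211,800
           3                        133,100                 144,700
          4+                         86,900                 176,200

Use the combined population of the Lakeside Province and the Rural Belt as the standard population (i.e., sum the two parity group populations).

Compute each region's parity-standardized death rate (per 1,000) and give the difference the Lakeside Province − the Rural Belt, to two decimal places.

Combined standard total = 1,497,500; weights = 0.2668, 0.1400, 0.2320, 0.1855, 0.1757.
The Lakeside Province: 0.2668×12.58 + 0.1400×21.92 + 0.2320×15.92 + 0.1855×12.50 + 0.1757×13.05 = 14.7305 per 1,000.
The Rural Belt: 0.2668×10.32 + 0.1400×20.72 + 0.2320×13.47 + 0.1855×12.71 + 0.1757×12.64 = 13.3581 per 1,000.
Difference = 14.7305 − 13.3581 = 1.3724.

1.37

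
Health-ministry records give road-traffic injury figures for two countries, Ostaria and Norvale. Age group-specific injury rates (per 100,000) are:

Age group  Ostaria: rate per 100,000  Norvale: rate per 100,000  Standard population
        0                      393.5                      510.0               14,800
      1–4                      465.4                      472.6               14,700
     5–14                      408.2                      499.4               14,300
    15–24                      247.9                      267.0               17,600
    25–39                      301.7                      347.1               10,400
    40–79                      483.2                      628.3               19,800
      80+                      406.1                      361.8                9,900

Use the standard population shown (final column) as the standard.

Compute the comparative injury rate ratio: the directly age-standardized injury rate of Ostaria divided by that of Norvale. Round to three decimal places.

Standard total = 101,500; weights = 0.1458, 0.1448, 0.1409, 0.1734, 0.1025, 0.1951, 0.0975.
Ostaria: 0.1458×393.5 + 0.1448×465.4 + 0.1409×408.2 + 0.1734×247.9 + 0.1025×301.7 + 0.1951×483.2 + 0.0975×406.1 = 390.0582 per 100,000.
Norvale: 0.1458×510.0 + 0.1448×472.6 + 0.1409×499.4 + 0.1734×267.0 + 0.1025×347.1 + 0.1951×628.3 + 0.0975×361.8 = 452.8851 per 100,000.
Ratio = 390.0582 ÷ 452.8851 = 0.86127.

0.861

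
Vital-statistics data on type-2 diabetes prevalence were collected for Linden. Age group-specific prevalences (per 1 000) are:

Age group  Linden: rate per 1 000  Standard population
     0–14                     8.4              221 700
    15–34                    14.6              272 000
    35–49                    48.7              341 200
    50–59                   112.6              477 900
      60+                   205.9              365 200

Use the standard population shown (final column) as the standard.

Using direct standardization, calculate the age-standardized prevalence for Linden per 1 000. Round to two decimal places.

Standard total = 1 678 000; weights = 0.1321, 0.1621, 0.2033, 0.2848, 0.2176.
Standardized rate: 0.1321×8.4 + 0.1621×14.6 + 0.2033×48.7 + 0.2848×112.6 + 0.2176×205.9 = 90.2599 per 1 000.

90.26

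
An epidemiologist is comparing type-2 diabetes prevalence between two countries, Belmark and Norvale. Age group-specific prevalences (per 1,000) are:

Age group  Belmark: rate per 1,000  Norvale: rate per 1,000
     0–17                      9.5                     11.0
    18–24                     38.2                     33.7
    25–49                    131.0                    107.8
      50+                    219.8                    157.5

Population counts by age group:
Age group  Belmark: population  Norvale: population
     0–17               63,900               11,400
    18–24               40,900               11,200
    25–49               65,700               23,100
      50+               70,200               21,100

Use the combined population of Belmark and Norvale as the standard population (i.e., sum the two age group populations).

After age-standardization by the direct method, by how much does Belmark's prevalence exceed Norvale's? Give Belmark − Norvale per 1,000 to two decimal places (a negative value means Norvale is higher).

Combined standard total = 307,500; weights = 0.2449, 0.1694, 0.2888, 0.2969.
Belmark: 0.2449×9.5 + 0.1694×38.2 + 0.2888×131.0 + 0.2969×219.8 = 111.8898 per 1,000.
Norvale: 0.2449×11.0 + 0.1694×33.7 + 0.2888×107.8 + 0.2969×157.5 = 86.2974 per 1,000.
Difference = 111.8898 − 86.2974 = 25.5924.

25.59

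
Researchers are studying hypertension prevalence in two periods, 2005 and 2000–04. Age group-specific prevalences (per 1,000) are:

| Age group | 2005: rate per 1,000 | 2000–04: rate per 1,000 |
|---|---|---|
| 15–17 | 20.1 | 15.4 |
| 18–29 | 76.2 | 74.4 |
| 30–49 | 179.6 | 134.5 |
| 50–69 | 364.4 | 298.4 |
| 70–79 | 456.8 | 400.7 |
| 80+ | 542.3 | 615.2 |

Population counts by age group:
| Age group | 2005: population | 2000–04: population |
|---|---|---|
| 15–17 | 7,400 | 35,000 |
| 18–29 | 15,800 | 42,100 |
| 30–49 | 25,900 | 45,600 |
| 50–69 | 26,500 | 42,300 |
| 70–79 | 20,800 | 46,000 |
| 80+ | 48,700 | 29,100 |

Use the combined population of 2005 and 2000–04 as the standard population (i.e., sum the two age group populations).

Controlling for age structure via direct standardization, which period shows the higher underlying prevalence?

2005

Combined standard total = 385,200; weights = 0.1101, 0.1503, 0.1856, 0.1786, 0.1734, 0.2020.
2005: 0.1101×20.1 + 0.1503×76.2 + 0.1856×179.6 + 0.1786×364.4 + 0.1734×456.8 + 0.2020×542.3 = 300.8347 per 1,000.
2000–04: 0.1101×15.4 + 0.1503×74.4 + 0.1856×134.5 + 0.1786×298.4 + 0.1734×400.7 + 0.2020×615.2 = 284.8824 per 1,000.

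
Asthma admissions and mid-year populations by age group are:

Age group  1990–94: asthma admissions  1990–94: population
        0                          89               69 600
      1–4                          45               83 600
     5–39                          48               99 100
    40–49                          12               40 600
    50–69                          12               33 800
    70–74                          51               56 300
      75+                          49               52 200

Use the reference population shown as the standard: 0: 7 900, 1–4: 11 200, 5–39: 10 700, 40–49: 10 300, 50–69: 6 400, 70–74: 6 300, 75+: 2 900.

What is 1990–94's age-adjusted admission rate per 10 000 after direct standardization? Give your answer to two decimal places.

6.29

Age-specific rates per 10 000 for 1990–94: 12.79, 5.38, 4.84, 2.96, 3.55, 9.06, 9.39.
Standard total = 55 700; weights = 0.1418, 0.2011, 0.1921, 0.1849, 0.1149, 0.1131, 0.0521.
Standardized rate: 0.1418×12.79 + 0.2011×5.38 + 0.1921×4.84 + 0.1849×2.96 + 0.1149×3.55 + 0.1131×9.06 + 0.0521×9.39 = 6.2943 per 10 000.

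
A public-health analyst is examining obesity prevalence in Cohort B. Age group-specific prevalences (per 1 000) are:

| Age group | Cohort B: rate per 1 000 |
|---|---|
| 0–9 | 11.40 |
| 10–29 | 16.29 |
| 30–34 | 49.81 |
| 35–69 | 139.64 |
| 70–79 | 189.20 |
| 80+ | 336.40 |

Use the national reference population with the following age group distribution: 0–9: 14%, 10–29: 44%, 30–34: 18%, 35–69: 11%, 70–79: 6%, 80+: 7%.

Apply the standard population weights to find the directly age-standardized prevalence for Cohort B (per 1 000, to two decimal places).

Standard weights: 0.14, 0.44, 0.18, 0.11, 0.06, 0.07.
Standardized rate: 0.1400×11.40 + 0.4400×16.29 + 0.1800×49.81 + 0.1100×139.64 + 0.0600×189.20 + 0.0700×336.40 = 67.9898 per 1 000.

67.99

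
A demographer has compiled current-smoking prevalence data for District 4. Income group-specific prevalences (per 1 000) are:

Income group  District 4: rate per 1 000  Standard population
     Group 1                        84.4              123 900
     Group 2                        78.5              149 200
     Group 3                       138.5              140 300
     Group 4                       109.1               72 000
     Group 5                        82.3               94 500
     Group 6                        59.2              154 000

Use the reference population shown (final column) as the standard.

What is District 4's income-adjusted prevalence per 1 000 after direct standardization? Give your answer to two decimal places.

Standard total = 733 900; weights = 0.1688, 0.2033, 0.1912, 0.0981, 0.1288, 0.2098.
Standardized rate: 0.1688×84.4 + 0.2033×78.5 + 0.1912×138.5 + 0.0981×109.1 + 0.1288×82.3 + 0.2098×59.2 = 90.4078 per 1 000.

90.41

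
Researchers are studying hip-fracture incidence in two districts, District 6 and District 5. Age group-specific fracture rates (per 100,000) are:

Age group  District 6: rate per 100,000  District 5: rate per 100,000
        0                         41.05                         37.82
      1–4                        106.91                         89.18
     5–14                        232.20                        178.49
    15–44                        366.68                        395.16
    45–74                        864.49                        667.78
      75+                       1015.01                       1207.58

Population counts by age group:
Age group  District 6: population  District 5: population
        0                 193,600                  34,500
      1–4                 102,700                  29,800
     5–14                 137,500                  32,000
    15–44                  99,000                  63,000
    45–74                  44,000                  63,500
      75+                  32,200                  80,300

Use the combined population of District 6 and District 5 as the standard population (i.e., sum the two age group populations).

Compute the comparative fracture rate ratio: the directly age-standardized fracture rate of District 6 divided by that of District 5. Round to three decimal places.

1.022

Combined standard total = 912,100; weights = 0.2501, 0.1453, 0.1858, 0.1776, 0.1179, 0.1233.
District 6: 0.2501×41.05 + 0.1453×106.91 + 0.1858×232.20 + 0.1776×366.68 + 0.1179×864.49 + 0.1233×1015.01 = 361.1561 per 100,000.
District 5: 0.2501×37.82 + 0.1453×89.18 + 0.1858×178.49 + 0.1776×395.16 + 0.1179×667.78 + 0.1233×1207.58 = 353.4176 per 100,000.
Ratio = 361.1561 ÷ 353.4176 = 1.02190.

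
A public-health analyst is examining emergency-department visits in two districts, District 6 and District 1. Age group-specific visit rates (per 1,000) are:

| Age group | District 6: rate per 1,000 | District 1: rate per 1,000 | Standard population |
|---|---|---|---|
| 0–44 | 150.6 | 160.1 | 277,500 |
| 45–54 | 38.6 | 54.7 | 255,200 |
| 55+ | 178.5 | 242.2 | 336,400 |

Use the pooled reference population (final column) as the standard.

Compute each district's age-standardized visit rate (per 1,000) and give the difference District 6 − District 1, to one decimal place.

Standard total = 869,100; weights = 0.3193, 0.2936, 0.3871.
District 6: 0.3193×150.6 + 0.2936×38.6 + 0.3871×178.5 = 128.5118 per 1,000.
District 1: 0.3193×160.1 + 0.2936×54.7 + 0.3871×242.2 = 160.9289 per 1,000.
Difference = 128.5118 − 160.9289 = -32.4170.

-32.4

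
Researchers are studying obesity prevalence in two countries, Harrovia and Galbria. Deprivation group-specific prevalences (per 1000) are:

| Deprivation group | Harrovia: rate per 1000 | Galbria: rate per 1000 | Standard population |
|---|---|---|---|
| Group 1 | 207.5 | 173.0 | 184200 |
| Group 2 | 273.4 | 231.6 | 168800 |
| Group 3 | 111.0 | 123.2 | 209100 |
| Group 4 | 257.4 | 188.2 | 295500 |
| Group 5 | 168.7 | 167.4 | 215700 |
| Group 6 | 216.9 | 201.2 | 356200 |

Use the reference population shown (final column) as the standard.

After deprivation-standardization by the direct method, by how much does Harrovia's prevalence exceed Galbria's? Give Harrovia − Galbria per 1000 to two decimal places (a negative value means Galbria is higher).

Standard total = 1429500; weights = 0.1289, 0.1181, 0.1463, 0.2067, 0.1509, 0.2492.
Harrovia: 0.1289×207.5 + 0.1181×273.4 + 0.1463×111.0 + 0.2067×257.4 + 0.1509×168.7 + 0.2492×216.9 = 207.9689 per 1000.
Galbria: 0.1289×173.0 + 0.1181×231.6 + 0.1463×123.2 + 0.2067×188.2 + 0.1509×167.4 + 0.2492×201.2 = 181.9591 per 1000.
Difference = 207.9689 − 181.9591 = 26.0098.

26.01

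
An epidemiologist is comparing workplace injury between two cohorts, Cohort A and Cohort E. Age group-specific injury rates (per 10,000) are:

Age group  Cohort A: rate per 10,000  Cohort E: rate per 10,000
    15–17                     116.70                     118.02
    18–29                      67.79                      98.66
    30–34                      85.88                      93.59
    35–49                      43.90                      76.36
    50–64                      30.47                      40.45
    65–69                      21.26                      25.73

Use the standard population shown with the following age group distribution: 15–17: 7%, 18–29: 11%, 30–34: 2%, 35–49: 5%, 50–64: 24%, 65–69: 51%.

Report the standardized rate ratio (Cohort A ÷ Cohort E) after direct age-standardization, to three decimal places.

0.791

Standard weights: 0.07, 0.11, 0.02, 0.05, 0.24, 0.51.
Cohort A: 0.0700×116.70 + 0.1100×67.79 + 0.0200×85.88 + 0.0500×43.90 + 0.2400×30.47 + 0.5100×21.26 = 37.6939 per 10,000.
Cohort E: 0.0700×118.02 + 0.1100×98.66 + 0.0200×93.59 + 0.0500×76.36 + 0.2400×40.45 + 0.5100×25.73 = 47.6341 per 10,000.
Ratio = 37.6939 ÷ 47.6341 = 0.79132.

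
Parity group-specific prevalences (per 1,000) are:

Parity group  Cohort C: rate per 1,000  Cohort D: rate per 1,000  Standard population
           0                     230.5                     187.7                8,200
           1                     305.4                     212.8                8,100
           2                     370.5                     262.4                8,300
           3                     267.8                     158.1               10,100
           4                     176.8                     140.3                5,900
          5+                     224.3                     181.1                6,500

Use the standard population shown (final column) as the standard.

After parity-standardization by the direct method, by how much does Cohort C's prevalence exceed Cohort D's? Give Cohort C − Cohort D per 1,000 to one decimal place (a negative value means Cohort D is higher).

Standard total = 47,100; weights = 0.1741, 0.1720, 0.1762, 0.2144, 0.1253, 0.1380.
Cohort C: 0.1741×230.5 + 0.1720×305.4 + 0.1762×370.5 + 0.2144×267.8 + 0.1253×176.8 + 0.1380×224.3 = 268.4679 per 1,000.
Cohort D: 0.1741×187.7 + 0.1720×212.8 + 0.1762×262.4 + 0.2144×158.1 + 0.1253×140.3 + 0.1380×181.1 = 191.9845 per 1,000.
Difference = 268.4679 − 191.9845 = 76.4834.

76.5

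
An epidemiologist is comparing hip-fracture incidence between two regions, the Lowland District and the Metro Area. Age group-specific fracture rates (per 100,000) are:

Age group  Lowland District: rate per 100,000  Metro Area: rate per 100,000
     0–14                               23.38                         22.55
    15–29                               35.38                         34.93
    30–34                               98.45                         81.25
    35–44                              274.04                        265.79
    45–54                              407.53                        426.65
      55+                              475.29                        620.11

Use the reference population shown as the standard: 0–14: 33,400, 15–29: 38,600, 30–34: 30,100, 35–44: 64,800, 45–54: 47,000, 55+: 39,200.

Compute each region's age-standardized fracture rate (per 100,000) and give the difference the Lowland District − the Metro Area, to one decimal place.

-21.6

Standard total = 253,100; weights = 0.1320, 0.1525, 0.1189, 0.2560, 0.1857, 0.1549.
The Lowland District: 0.1320×23.38 + 0.1525×35.38 + 0.1189×98.45 + 0.2560×274.04 + 0.1857×407.53 + 0.1549×475.29 = 239.6404 per 100,000.
The Metro Area: 0.1320×22.55 + 0.1525×34.93 + 0.1189×81.25 + 0.2560×265.79 + 0.1857×426.65 + 0.1549×620.11 = 261.2847 per 100,000.
Difference = 239.6404 − 261.2847 = -21.6443.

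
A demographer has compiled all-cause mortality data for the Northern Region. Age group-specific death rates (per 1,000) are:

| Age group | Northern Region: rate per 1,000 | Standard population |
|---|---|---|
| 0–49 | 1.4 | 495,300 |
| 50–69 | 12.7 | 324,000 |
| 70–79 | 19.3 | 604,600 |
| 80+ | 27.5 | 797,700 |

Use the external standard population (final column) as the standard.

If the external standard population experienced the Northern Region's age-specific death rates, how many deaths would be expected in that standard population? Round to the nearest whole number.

Expected deaths = Σ (standard pop × age-specific rate ÷ 1,000)
= 495,300×1.4/1,000 + 324,000×12.7/1,000 + 604,600×19.3/1,000 + 797,700×27.5/1,000
= 693.42 + 4114.80 + 11668.78 + 21936.75 = 38413.75.

38414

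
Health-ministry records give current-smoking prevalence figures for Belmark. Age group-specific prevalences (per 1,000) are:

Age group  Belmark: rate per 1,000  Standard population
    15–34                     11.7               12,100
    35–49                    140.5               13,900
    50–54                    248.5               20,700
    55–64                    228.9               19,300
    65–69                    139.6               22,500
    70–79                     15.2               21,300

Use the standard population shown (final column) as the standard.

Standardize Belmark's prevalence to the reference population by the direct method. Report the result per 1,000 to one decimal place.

137.7

Standard total = 109,800; weights = 0.1102, 0.1266, 0.1885, 0.1758, 0.2049, 0.1940.
Standardized rate: 0.1102×11.7 + 0.1266×140.5 + 0.1885×248.5 + 0.1758×228.9 + 0.2049×139.6 + 0.1940×15.2 = 137.7140 per 1,000.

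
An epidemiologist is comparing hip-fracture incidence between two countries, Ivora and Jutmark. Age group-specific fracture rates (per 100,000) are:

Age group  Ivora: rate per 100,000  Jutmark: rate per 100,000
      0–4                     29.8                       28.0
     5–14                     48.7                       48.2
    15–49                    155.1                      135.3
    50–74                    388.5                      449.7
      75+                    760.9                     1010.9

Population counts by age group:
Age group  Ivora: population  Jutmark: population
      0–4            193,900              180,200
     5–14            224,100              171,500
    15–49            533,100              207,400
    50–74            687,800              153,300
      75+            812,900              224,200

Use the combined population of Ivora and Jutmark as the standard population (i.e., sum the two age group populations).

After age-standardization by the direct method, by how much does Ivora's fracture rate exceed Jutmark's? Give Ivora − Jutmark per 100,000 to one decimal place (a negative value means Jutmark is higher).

Combined standard total = 3,388,400; weights = 0.1104, 0.1168, 0.2185, 0.2482, 0.3061.
Ivora: 0.1104×29.8 + 0.1168×48.7 + 0.2185×155.1 + 0.2482×388.5 + 0.3061×760.9 = 372.1999 per 100,000.
Jutmark: 0.1104×28.0 + 0.1168×48.2 + 0.2185×135.3 + 0.2482×449.7 + 0.3061×1010.9 = 459.3258 per 100,000.
Difference = 372.1999 − 459.3258 = -87.1259.

-87.1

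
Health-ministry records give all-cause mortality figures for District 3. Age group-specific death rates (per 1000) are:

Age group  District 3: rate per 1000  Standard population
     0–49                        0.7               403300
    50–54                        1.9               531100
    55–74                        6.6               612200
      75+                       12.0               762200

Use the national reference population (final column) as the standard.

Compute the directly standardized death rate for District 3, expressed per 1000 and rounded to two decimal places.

6.27

Standard total = 2308800; weights = 0.1747, 0.2300, 0.2652, 0.3301.
Standardized rate: 0.1747×0.7 + 0.2300×1.9 + 0.2652×6.6 + 0.3301×12.0 = 6.2709 per 1000.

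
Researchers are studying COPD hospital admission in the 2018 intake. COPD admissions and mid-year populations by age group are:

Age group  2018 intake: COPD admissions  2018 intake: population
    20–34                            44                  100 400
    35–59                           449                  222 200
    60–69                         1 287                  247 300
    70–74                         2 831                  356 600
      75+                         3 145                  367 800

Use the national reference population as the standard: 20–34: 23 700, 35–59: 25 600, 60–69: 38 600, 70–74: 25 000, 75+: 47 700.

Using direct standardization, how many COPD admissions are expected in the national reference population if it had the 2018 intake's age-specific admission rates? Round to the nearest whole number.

869

Age-specific rates per 10 000 for the 2018 intake: 4.38, 20.21, 52.04, 79.39, 85.51.
Expected COPD admissions = Σ (standard pop × age-specific rate ÷ 10 000)
= 23 700×4.38/10 000 + 25 600×20.21/10 000 + 38 600×52.04/10 000 + 25 000×79.39/10 000 + 47 700×85.51/10 000
= 10.39 + 51.73 + 200.88 + 198.47 + 407.88 = 869.35.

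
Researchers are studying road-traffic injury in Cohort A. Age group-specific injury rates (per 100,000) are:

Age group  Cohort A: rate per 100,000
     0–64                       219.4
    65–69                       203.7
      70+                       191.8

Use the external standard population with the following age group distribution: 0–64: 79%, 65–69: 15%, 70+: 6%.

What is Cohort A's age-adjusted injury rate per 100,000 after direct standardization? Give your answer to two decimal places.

215.39

Standard weights: 0.79, 0.15, 0.06.
Standardized rate: 0.7900×219.4 + 0.1500×203.7 + 0.0600×191.8 = 215.3890 per 100,000.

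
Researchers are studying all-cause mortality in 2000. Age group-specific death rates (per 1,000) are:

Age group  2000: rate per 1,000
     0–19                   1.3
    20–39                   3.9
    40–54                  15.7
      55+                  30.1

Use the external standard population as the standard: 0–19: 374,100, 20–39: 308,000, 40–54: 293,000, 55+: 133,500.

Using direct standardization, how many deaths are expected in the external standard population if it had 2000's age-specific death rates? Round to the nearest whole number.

Expected deaths = Σ (standard pop × age-specific rate ÷ 1,000)
= 374,100×1.3/1,000 + 308,000×3.9/1,000 + 293,000×15.7/1,000 + 133,500×30.1/1,000
= 486.33 + 1201.20 + 4600.10 + 4018.35 = 10305.98.

10306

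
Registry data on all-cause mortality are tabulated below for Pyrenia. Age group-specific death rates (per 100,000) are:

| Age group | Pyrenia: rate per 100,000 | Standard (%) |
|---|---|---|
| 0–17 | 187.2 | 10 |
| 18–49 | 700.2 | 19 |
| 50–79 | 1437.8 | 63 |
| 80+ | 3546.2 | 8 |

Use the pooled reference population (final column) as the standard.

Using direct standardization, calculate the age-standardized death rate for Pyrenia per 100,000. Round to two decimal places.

1341.27

Standard weights: 0.10, 0.19, 0.63, 0.08.
Standardized rate: 0.1000×187.2 + 0.1900×700.2 + 0.6300×1437.8 + 0.0800×3546.2 = 1341.2680 per 100,000.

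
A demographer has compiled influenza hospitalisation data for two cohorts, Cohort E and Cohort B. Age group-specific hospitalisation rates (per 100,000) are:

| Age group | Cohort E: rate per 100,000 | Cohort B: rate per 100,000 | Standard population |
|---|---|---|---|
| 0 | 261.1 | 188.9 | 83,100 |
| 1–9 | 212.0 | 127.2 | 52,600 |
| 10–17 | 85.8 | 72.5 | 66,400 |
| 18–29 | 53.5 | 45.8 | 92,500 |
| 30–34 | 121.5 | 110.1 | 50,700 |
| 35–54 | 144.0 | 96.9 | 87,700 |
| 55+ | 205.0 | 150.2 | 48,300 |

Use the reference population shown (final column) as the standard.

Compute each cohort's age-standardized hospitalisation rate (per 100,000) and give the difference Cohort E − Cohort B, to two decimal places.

40.33

Standard total = 481,300; weights = 0.1727, 0.1093, 0.1380, 0.1922, 0.1053, 0.1822, 0.1004.
Cohort E: 0.1727×261.1 + 0.1093×212.0 + 0.1380×85.8 + 0.1922×53.5 + 0.1053×121.5 + 0.1822×144.0 + 0.1004×205.0 = 149.9789 per 100,000.
Cohort B: 0.1727×188.9 + 0.1093×127.2 + 0.1380×72.5 + 0.1922×45.8 + 0.1053×110.1 + 0.1822×96.9 + 0.1004×150.2 = 109.6482 per 100,000.
Difference = 149.9789 − 109.6482 = 40.3307.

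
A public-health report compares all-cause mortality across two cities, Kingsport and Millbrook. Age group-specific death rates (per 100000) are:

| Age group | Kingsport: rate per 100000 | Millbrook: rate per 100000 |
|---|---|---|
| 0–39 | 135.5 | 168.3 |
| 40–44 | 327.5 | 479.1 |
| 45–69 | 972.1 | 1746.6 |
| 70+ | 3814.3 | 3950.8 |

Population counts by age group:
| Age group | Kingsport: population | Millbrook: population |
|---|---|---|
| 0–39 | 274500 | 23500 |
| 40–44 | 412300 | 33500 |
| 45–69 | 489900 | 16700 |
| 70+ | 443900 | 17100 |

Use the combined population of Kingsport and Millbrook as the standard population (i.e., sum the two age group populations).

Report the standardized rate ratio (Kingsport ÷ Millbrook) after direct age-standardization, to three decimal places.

Combined standard total = 1711400; weights = 0.1741, 0.2605, 0.2960, 0.2694.
Kingsport: 0.1741×135.5 + 0.2605×327.5 + 0.2960×972.1 + 0.2694×3814.3 = 1424.1187 per 100000.
Millbrook: 0.1741×168.3 + 0.2605×479.1 + 0.2960×1746.6 + 0.2694×3950.8 = 1735.3527 per 100000.
Ratio = 1424.1187 ÷ 1735.3527 = 0.82065.

0.821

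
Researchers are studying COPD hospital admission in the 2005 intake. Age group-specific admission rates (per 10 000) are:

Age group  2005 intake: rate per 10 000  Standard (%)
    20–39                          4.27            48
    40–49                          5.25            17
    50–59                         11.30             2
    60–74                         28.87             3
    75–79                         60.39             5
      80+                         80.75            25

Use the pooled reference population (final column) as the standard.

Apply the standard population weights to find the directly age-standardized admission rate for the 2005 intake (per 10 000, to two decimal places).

27.24

Standard weights: 0.48, 0.17, 0.02, 0.03, 0.05, 0.25.
Standardized rate: 0.4800×4.27 + 0.1700×5.25 + 0.0200×11.30 + 0.0300×28.87 + 0.0500×60.39 + 0.2500×80.75 = 27.2412 per 10 000.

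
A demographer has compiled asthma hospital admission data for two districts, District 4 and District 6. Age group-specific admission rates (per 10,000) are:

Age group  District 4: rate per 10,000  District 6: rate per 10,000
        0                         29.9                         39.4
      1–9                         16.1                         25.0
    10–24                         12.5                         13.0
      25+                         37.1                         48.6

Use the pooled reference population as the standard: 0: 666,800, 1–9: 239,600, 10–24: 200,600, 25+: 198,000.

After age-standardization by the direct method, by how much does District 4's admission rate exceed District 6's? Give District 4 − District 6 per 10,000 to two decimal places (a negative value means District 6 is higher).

Standard total = 1,305,000; weights = 0.5110, 0.1836, 0.1537, 0.1517.
District 4: 0.5110×29.9 + 0.1836×16.1 + 0.1537×12.5 + 0.1517×37.1 = 25.7840 per 10,000.
District 6: 0.5110×39.4 + 0.1836×25.0 + 0.1537×13.0 + 0.1517×48.6 = 34.0939 per 10,000.
Difference = 25.7840 − 34.0939 = -8.3098.

-8.31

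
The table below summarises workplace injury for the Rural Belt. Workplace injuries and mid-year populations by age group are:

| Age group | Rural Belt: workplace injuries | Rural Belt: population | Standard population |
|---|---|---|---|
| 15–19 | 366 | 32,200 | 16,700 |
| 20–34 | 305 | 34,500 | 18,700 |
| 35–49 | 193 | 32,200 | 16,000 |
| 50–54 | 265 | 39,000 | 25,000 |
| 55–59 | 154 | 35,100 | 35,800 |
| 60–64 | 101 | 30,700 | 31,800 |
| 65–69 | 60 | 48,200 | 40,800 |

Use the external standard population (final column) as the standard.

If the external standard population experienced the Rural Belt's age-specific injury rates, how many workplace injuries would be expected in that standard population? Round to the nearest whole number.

Age-specific rates per 10,000 for the Rural Belt: 113.66, 88.41, 59.94, 67.95, 43.87, 32.90, 12.45.
Expected workplace injuries = Σ (standard pop × age-specific rate ÷ 10,000)
= 16,700×113.66/10,000 + 18,700×88.41/10,000 + 16,000×59.94/10,000 + 25,000×67.95/10,000 + 35,800×43.87/10,000 + 31,800×32.90/10,000 + 40,800×12.45/10,000
= 189.82 + 165.32 + 95.90 + 169.87 + 157.07 + 104.62 + 50.79 = 933.39.

933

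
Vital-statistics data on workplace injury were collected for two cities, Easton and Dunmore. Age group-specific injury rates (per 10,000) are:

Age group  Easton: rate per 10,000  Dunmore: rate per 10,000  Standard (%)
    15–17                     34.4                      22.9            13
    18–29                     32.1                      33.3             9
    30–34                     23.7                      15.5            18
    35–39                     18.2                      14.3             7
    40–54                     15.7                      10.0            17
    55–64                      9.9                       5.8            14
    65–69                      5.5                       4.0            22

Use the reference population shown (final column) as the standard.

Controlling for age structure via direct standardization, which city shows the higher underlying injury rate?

Easton

Standard weights: 0.13, 0.09, 0.18, 0.07, 0.17, 0.14, 0.22.
Easton: 0.1300×34.4 + 0.0900×32.1 + 0.1800×23.7 + 0.0700×18.2 + 0.1700×15.7 + 0.1400×9.9 + 0.2200×5.5 = 18.1660 per 10,000.
Dunmore: 0.1300×22.9 + 0.0900×33.3 + 0.1800×15.5 + 0.0700×14.3 + 0.1700×10.0 + 0.1400×5.8 + 0.2200×4.0 = 13.1570 per 10,000.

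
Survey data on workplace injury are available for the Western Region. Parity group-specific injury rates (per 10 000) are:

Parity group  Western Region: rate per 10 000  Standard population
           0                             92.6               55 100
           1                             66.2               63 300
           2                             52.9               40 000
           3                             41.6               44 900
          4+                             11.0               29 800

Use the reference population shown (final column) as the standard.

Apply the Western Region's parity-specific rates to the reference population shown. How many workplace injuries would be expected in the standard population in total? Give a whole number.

Expected workplace injuries = Σ (standard pop × parity-specific rate ÷ 10 000)
= 55 100×92.6/10 000 + 63 300×66.2/10 000 + 40 000×52.9/10 000 + 44 900×41.6/10 000 + 29 800×11.0/10 000
= 510.23 + 419.05 + 211.60 + 186.78 + 32.78 = 1360.44.

1360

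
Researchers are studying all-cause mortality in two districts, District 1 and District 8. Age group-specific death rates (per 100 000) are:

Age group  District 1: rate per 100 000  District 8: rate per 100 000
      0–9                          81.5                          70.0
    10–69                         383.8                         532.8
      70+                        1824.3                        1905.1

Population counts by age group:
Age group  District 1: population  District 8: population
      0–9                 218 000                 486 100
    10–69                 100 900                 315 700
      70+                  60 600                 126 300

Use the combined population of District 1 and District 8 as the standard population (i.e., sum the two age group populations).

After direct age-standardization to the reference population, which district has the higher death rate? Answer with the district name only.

Combined standard total = 1 307 600; weights = 0.5385, 0.3186, 0.1429.
District 1: 0.5385×81.5 + 0.3186×383.8 + 0.1429×1824.3 = 426.9172 per 100 000.
District 8: 0.5385×70.0 + 0.3186×532.8 + 0.1429×1905.1 = 479.7451 per 100 000.

District 8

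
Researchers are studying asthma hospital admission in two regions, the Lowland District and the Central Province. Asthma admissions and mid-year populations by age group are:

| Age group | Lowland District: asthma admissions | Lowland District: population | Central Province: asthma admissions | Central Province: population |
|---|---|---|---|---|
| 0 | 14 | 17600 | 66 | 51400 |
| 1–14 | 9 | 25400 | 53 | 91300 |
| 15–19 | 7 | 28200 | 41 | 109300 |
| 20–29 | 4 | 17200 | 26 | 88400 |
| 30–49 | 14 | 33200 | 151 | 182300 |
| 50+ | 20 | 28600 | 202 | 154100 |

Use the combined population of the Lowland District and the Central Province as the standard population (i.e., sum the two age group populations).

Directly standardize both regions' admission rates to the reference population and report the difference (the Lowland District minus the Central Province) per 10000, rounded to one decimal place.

-3.4

Age-specific rates per 10000 for the Lowland District: 7.95, 3.54, 2.48, 2.33, 4.22, 6.99.
For the Central Province: 12.84, 5.81, 3.75, 2.94, 8.28, 13.11.
Combined standard total = 827000; weights = 0.0834, 0.1411, 0.1663, 0.1277, 0.2606, 0.2209.
The Lowland District: 0.0834×7.95 + 0.1411×3.54 + 0.1663×2.48 + 0.1277×2.33 + 0.2606×4.22 + 0.2209×6.99 = 4.5171 per 10000.
The Central Province: 0.0834×12.84 + 0.1411×5.81 + 0.1663×3.75 + 0.1277×2.94 + 0.2606×8.28 + 0.2209×13.11 = 7.9440 per 10000.
Difference = 4.5171 − 7.9440 = -3.4270.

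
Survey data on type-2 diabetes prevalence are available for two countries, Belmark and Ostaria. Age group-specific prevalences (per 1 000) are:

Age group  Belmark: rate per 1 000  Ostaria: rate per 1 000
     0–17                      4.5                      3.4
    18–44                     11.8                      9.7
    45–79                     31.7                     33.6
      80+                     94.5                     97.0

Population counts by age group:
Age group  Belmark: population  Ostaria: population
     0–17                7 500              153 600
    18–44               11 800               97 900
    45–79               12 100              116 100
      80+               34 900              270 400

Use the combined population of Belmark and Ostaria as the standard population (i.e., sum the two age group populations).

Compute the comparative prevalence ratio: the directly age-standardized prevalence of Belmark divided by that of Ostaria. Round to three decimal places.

Combined standard total = 704 300; weights = 0.2287, 0.1558, 0.1820, 0.4335.
Belmark: 0.2287×4.5 + 0.1558×11.8 + 0.1820×31.7 + 0.4335×94.5 = 49.6013 per 1 000.
Ostaria: 0.2287×3.4 + 0.1558×9.7 + 0.1820×33.6 + 0.4335×97.0 = 50.4522 per 1 000.
Ratio = 49.6013 ÷ 50.4522 = 0.98314.

0.983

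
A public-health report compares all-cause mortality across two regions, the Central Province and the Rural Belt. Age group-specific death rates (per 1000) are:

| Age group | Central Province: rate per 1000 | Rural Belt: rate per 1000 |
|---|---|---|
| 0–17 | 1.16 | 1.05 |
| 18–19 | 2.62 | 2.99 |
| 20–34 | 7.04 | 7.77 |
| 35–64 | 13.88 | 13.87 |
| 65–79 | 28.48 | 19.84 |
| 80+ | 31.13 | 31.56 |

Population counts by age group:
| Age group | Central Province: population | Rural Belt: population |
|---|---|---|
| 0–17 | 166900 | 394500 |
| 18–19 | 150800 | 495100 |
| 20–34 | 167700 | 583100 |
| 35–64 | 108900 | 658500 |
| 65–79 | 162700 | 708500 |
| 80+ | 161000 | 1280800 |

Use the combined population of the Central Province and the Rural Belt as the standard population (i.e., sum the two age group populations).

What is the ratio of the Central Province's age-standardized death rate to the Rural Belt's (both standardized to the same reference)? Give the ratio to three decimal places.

Combined standard total = 5038500; weights = 0.1114, 0.1282, 0.1490, 0.1523, 0.1729, 0.2862.
The Central Province: 0.1114×1.16 + 0.1282×2.62 + 0.1490×7.04 + 0.1523×13.88 + 0.1729×28.48 + 0.2862×31.13 = 17.4607 per 1000.
The Rural Belt: 0.1114×1.05 + 0.1282×2.99 + 0.1490×7.77 + 0.1523×13.87 + 0.1729×19.84 + 0.2862×31.56 = 16.2322 per 1000.
Ratio = 17.4607 ÷ 16.2322 = 1.07568.

1.076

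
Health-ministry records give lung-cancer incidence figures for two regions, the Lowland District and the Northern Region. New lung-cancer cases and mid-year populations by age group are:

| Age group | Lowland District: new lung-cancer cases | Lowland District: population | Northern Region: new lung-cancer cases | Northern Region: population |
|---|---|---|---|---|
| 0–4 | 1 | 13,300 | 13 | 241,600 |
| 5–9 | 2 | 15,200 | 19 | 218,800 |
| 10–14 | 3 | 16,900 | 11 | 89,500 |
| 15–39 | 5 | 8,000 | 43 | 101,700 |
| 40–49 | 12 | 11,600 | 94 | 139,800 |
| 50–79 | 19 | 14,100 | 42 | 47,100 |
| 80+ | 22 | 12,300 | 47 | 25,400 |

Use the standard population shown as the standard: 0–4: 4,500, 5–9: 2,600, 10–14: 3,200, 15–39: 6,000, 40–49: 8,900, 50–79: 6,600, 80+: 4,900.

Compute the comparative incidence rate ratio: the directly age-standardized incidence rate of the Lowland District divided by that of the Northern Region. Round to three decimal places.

Age-specific rates per 100,000 for the Lowland District: 7.52, 13.16, 17.75, 62.50, 103.45, 134.75, 178.86.
For the Northern Region: 5.38, 8.68, 12.29, 42.28, 67.24, 89.17, 185.04.
Standard total = 36,700; weights = 0.1226, 0.0708, 0.0872, 0.1635, 0.2425, 0.1798, 0.1335.
The Lowland District: 0.1226×7.52 + 0.0708×13.16 + 0.0872×17.75 + 0.1635×62.50 + 0.2425×103.45 + 0.1798×134.75 + 0.1335×178.86 = 86.8208 per 100,000.
The Northern Region: 0.1226×5.38 + 0.0708×8.68 + 0.0872×12.29 + 0.1635×42.28 + 0.2425×67.24 + 0.1798×89.17 + 0.1335×185.04 = 66.3069 per 100,000.
Ratio = 86.8208 ÷ 66.3069 = 1.30938.

1.309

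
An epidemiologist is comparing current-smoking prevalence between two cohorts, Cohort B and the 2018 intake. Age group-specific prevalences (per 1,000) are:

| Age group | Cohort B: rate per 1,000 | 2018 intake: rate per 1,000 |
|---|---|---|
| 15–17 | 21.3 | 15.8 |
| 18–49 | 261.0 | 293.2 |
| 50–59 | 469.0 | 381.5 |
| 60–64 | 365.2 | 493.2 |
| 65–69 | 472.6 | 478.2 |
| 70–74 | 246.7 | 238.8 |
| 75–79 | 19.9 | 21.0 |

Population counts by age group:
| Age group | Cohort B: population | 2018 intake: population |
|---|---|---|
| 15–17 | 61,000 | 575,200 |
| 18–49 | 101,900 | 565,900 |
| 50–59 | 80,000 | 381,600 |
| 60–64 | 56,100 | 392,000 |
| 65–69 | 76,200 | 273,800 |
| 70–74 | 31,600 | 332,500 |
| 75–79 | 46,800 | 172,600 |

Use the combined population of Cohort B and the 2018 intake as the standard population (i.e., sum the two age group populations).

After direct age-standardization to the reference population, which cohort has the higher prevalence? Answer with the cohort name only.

Combined standard total = 3,147,200; weights = 0.2021, 0.2122, 0.1467, 0.1424, 0.1112, 0.1157, 0.0697.
Cohort B: 0.2021×21.3 + 0.2122×261.0 + 0.1467×469.0 + 0.1424×365.2 + 0.1112×472.6 + 0.1157×246.7 + 0.0697×19.9 = 262.9585 per 1,000.
The 2018 intake: 0.2021×15.8 + 0.2122×293.2 + 0.1467×381.5 + 0.1424×493.2 + 0.1112×478.2 + 0.1157×238.8 + 0.0697×21.0 = 273.8557 per 1,000.
The crude rates (288.01 vs 270.23) would put Cohort B higher, but that reflects its age composition; once standardized to a common age structure, the 2018 intake has the higher underlying rate.

2018 intake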